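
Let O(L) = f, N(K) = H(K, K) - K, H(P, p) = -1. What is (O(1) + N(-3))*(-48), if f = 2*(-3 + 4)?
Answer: -192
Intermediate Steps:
f = 2 (f = 2*1 = 2)
N(K) = -1 - K
O(L) = 2
(O(1) + N(-3))*(-48) = (2 + (-1 - 1*(-3)))*(-48) = (2 + (-1 + 3))*(-48) = (2 + 2)*(-48) = 4*(-48) = -192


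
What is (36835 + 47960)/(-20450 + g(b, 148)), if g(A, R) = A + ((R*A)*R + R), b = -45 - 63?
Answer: -84795/2386042 ≈ -0.035538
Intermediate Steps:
b = -108
g(A, R) = A + R + A*R² (g(A, R) = A + ((A*R)*R + R) = A + (A*R² + R) = A + (R + A*R²) = A + R + A*R²)
(36835 + 47960)/(-20450 + g(b, 148)) = (36835 + 47960)/(-20450 + (-108 + 148 - 108*148²)) = 84795/(-20450 + (-108 + 148 - 108*21904)) = 84795/(-20450 + (-108 + 148 - 2365632)) = 84795/(-20450 - 2365592) = 84795/(-2386042) = 84795*(-1/2386042) = -84795/2386042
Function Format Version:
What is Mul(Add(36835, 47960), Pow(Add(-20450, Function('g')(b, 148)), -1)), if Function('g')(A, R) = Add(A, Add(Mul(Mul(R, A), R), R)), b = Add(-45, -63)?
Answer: Rational(-84795, 2386042) ≈ -0.035538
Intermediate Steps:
b = -108
Function('g')(A, R) = Add(A, R, Mul(A, Pow(R, 2))) (Function('g')(A, R) = Add(A, Add(Mul(Mul(A, R), R), R)) = Add(A, Add(Mul(A, Pow(R, 2)), R)) = Add(A, Add(R, Mul(A, Pow(R, 2)))) = Add(A, R, Mul(A, Pow(R, 2))))
Mul(Add(36835, 47960), Pow(Add(-20450, Function('g')(b, 148)), -1)) = Mul(Add(36835, 47960), Pow(Add(-20450, Add(-108, 148, Mul(-108, Pow(148, 2)))), -1)) = Mul(84795, Pow(Add(-20450, Add(-108, 148, Mul(-108, 21904))), -1)) = Mul(84795, Pow(Add(-20450, Add(-108, 148, -2365632)), -1)) = Mul(84795, Pow(Add(-20450, -2365592), -1)) = Mul(84795, Pow(-2386042, -1)) = Mul(84795, Rational(-1, 2386042)) = Rational(-84795, 2386042)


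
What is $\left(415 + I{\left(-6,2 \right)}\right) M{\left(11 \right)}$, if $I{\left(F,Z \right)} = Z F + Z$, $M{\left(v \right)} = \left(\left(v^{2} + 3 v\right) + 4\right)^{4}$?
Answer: $252396524880$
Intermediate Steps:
$M{\left(v \right)} = \left(4 + v^{2} + 3 v\right)^{4}$
$I{\left(F,Z \right)} = Z + F Z$ ($I{\left(F,Z \right)} = F Z + Z = Z + F Z$)
$\left(415 + I{\left(-6,2 \right)}\right) M{\left(11 \right)} = \left(415 + 2 \left(1 - 6\right)\right) \left(4 + 11^{2} + 3 \cdot 11\right)^{4} = \left(415 + 2 \left(-5\right)\right) \left(4 + 121 + 33\right)^{4} = \left(415 - 10\right) 158^{4} = 405 \cdot 623201296 = 252396524880$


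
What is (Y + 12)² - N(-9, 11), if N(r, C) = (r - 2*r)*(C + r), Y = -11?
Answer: -17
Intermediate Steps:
N(r, C) = -r*(C + r) (N(r, C) = (-r)*(C + r) = -r*(C + r))
(Y + 12)² - N(-9, 11) = (-11 + 12)² - (-1)*(-9)*(11 - 9) = 1² - (-1)*(-9)*2 = 1 - 1*18 = 1 - 18 = -17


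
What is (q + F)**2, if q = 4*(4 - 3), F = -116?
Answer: 12544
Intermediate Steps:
q = 4 (q = 4*1 = 4)
(q + F)**2 = (4 - 116)**2 = (-112)**2 = 12544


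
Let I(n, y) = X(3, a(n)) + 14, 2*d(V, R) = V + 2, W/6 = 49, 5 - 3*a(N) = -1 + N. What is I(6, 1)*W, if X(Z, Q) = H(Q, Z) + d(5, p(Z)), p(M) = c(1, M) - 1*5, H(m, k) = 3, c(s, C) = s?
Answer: 6027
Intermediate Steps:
a(N) = 2 - N/3 (a(N) = 5/3 - (-1 + N)/3 = 5/3 + (⅓ - N/3) = 2 - N/3)
W = 294 (W = 6*49 = 294)
p(M) = -4 (p(M) = 1 - 1*5 = 1 - 5 = -4)
d(V, R) = 1 + V/2 (d(V, R) = (V + 2)/2 = (2 + V)/2 = 1 + V/2)
X(Z, Q) = 13/2 (X(Z, Q) = 3 + (1 + (½)*5) = 3 + (1 + 5/2) = 3 + 7/2 = 13/2)
I(n, y) = 41/2 (I(n, y) = 13/2 + 14 = 41/2)
I(6, 1)*W = (41/2)*294 = 6027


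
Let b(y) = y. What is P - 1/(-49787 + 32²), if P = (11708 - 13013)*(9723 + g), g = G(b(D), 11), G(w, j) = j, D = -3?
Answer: -619430049809/48763 ≈ -1.2703e+7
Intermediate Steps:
g = 11
P = -12702870 (P = (11708 - 13013)*(9723 + 11) = -1305*9734 = -12702870)
P - 1/(-49787 + 32²) = -12702870 - 1/(-49787 + 32²) = -12702870 - 1/(-49787 + 1024) = -12702870 - 1/(-48763) = -12702870 - 1*(-1/48763) = -12702870 + 1/48763 = -619430049809/48763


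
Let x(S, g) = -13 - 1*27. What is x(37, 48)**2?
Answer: 1600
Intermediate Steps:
x(S, g) = -40 (x(S, g) = -13 - 27 = -40)
x(37, 48)**2 = (-40)**2 = 1600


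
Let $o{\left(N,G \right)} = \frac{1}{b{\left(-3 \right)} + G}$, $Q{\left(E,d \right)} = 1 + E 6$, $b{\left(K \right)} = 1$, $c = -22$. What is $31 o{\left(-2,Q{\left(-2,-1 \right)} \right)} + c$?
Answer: $- \frac{251}{10} \approx -25.1$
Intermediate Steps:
$Q{\left(E,d \right)} = 1 + 6 E$
$o{\left(N,G \right)} = \frac{1}{1 + G}$
$31 o{\left(-2,Q{\left(-2,-1 \right)} \right)} + c = \frac{31}{1 + \left(1 + 6 \left(-2\right)\right)} - 22 = \frac{31}{1 + \left(1 - 12\right)} - 22 = \frac{31}{1 - 11} - 22 = \frac{31}{-10} - 22 = 31 \left(- \frac{1}{10}\right) - 22 = - \frac{31}{10} - 22 = - \frac{251}{10}$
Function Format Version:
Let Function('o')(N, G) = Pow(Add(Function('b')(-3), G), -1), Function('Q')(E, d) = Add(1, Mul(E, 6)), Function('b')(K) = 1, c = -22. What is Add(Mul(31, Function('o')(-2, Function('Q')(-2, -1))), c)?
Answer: Rational(-251, 10) ≈ -25.100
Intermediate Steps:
Function('Q')(E, d) = Add(1, Mul(6, E))
Function('o')(N, G) = Pow(Add(1, G), -1)
Add(Mul(31, Function('o')(-2, Function('Q')(-2, -1))), c) = Add(Mul(31, Pow(Add(1, Add(1, Mul(6, -2))), -1)), -22) = Add(Mul(31, Pow(Add(1, Add(1, -12)), -1)), -22) = Add(Mul(31, Pow(Add(1, -11), -1)), -22) = Add(Mul(31, Pow(-10, -1)), -22) = Add(Mul(31, Rational(-1, 10)), -22) = Add(Rational(-31, 10), -22) = Rational(-251, 10)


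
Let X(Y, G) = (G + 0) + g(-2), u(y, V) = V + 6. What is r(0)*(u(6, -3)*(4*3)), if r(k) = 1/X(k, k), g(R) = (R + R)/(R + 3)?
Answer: -9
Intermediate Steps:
u(y, V) = 6 + V
g(R) = 2*R/(3 + R) (g(R) = (2*R)/(3 + R) = 2*R/(3 + R))
X(Y, G) = -4 + G (X(Y, G) = (G + 0) + 2*(-2)/(3 - 2) = G + 2*(-2)/1 = G + 2*(-2)*1 = G - 4 = -4 + G)
r(k) = 1/(-4 + k)
r(0)*(u(6, -3)*(4*3)) = ((6 - 3)*(4*3))/(-4 + 0) = (3*12)/(-4) = -¼*36 = -9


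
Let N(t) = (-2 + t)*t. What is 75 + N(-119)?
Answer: 14474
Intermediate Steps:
N(t) = t*(-2 + t)
75 + N(-119) = 75 - 119*(-2 - 119) = 75 - 119*(-121) = 75 + 14399 = 14474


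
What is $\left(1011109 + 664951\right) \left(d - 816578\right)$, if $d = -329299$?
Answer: $-1920558604620$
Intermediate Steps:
$\left(1011109 + 664951\right) \left(d - 816578\right) = \left(1011109 + 664951\right) \left(-329299 - 816578\right) = 1676060 \left(-1145877\right) = -1920558604620$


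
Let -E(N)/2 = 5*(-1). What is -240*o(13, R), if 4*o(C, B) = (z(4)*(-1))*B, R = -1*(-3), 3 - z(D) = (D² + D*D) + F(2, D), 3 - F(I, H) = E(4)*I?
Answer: -2160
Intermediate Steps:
E(N) = 10 (E(N) = -10*(-1) = -2*(-5) = 10)
F(I, H) = 3 - 10*I
z(D) = 20 - 2*D² (z(D) = 3 - ((D² + D*D) + (3 - 10*2)) = 3 - ((D² + D²) + (3 - 20)) = 3 - (2*D² - 17) = 3 - (-17 + 2*D²) = 3 + (17 - 2*D²) = 20 - 2*D²)
R = 3
o(C, B) = 3*B (o(C, B) = (((20 - 2*4²)*(-1))*B)/4 = (((20 - 2*16)*(-1))*B)/4 = (((20 - 32)*(-1))*B)/4 = ((-12*(-1))*B)/4 = (12*B)/4 = 3*B)
-240*o(13, R) = -720*3 = -240*9 = -2160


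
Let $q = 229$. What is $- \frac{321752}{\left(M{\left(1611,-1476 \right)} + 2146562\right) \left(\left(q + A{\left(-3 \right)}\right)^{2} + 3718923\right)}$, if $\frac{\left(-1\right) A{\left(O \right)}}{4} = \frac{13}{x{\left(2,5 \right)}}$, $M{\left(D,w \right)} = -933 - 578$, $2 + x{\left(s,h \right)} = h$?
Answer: $- \frac{80438}{2018345935837} \approx -3.9853 \cdot 10^{-8}$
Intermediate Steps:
$x{\left(s,h \right)} = -2 + h$
$M{\left(D,w \right)} = -1511$ ($M{\left(D,w \right)} = -933 - 578 = -1511$)
$A{\left(O \right)} = - \frac{52}{3}$ ($A{\left(O \right)} = - 4 \frac{13}{-2 + 5} = - 4 \cdot \frac{13}{3} = - 4 \cdot 13 \cdot \frac{1}{3} = \left(-4\right) \frac{13}{3} = - \frac{52}{3}$)
$- \frac{321752}{\left(M{\left(1611,-1476 \right)} + 2146562\right) \left(\left(q + A{\left(-3 \right)}\right)^{2} + 3718923\right)} = - \frac{321752}{\left(-1511 + 2146562\right) \left(\left(229 - \frac{52}{3}\right)^{2} + 3718923\right)} = - \frac{321752}{2145051 \left(\left(\frac{635}{3}\right)^{2} + 3718923\right)} = - \frac{321752}{2145051 \left(\frac{403225}{9} + 3718923\right)} = - \frac{321752}{2145051 \cdot \frac{33873532}{9}} = - \frac{321752}{8073383743348} = \left(-321752\right) \frac{1}{8073383743348} = - \frac{80438}{2018345935837}$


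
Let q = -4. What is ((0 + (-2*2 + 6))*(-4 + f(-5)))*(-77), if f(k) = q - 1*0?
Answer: 1232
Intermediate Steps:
f(k) = -4 (f(k) = -4 - 1*0 = -4 + 0 = -4)
((0 + (-2*2 + 6))*(-4 + f(-5)))*(-77) = ((0 + (-2*2 + 6))*(-4 - 4))*(-77) = ((0 + (-4 + 6))*(-8))*(-77) = ((0 + 2)*(-8))*(-77) = (2*(-8))*(-77) = -16*(-77) = 1232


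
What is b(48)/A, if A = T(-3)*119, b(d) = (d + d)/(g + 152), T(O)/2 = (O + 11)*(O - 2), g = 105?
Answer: -6/152915 ≈ -3.9237e-5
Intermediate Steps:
T(O) = 2*(-2 + O)*(11 + O) (T(O) = 2*((O + 11)*(O - 2)) = 2*((11 + O)*(-2 + O)) = 2*((-2 + O)*(11 + O)) = 2*(-2 + O)*(11 + O))
b(d) = 2*d/257 (b(d) = (d + d)/(105 + 152) = (2*d)/257 = (2*d)*(1/257) = 2*d/257)
A = -9520 (A = (-44 + 2*(-3)² + 18*(-3))*119 = (-44 + 2*9 - 54)*119 = (-44 + 18 - 54)*119 = -80*119 = -9520)
b(48)/A = ((2/257)*48)/(-9520) = (96/257)*(-1/9520) = -6/152915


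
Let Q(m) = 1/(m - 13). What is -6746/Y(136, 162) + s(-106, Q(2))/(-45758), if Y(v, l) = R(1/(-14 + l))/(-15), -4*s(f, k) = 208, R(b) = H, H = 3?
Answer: 771708696/22879 ≈ 33730.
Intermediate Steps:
R(b) = 3
Q(m) = 1/(-13 + m)
s(f, k) = -52 (s(f, k) = -¼*208 = -52)
Y(v, l) = -⅕ (Y(v, l) = 3/(-15) = 3*(-1/15) = -⅕)
-6746/Y(136, 162) + s(-106, Q(2))/(-45758) = -6746/(-⅕) - 52/(-45758) = -6746*(-5) - 52*(-1/45758) = 33730 + 26/22879 = 771708696/22879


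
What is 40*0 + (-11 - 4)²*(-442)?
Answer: -99450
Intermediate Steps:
40*0 + (-11 - 4)²*(-442) = 0 + (-15)²*(-442) = 0 + 225*(-442) = 0 - 99450 = -99450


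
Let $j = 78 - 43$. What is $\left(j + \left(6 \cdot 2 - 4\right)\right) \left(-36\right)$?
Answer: $-1548$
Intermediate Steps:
$j = 35$ ($j = 78 - 43 = 35$)
$\left(j + \left(6 \cdot 2 - 4\right)\right) \left(-36\right) = \left(35 + \left(6 \cdot 2 - 4\right)\right) \left(-36\right) = \left(35 + \left(12 - 4\right)\right) \left(-36\right) = \left(35 + 8\right) \left(-36\right) = 43 \left(-36\right) = -1548$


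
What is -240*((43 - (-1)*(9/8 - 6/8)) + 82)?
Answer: -30090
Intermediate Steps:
-240*((43 - (-1)*(9/8 - 6/8)) + 82) = -240*((43 - (-1)*(9*(⅛) - 6*⅛)) + 82) = -240*((43 - (-1)*(9/8 - ¾)) + 82) = -240*((43 - (-1)*3/8) + 82) = -240*((43 - 1*(-3/8)) + 82) = -240*((43 + 3/8) + 82) = -240*(347/8 + 82) = -240*1003/8 = -30090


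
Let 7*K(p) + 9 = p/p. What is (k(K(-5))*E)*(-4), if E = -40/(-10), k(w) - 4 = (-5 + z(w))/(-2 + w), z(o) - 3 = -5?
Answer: -1096/11 ≈ -99.636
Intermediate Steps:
K(p) = -8/7 (K(p) = -9/7 + (p/p)/7 = -9/7 + (⅐)*1 = -9/7 + ⅐ = -8/7)
z(o) = -2 (z(o) = 3 - 5 = -2)
k(w) = 4 - 7/(-2 + w) (k(w) = 4 + (-5 - 2)/(-2 + w) = 4 - 7/(-2 + w))
E = 4 (E = -40*(-⅒) = 4)
(k(K(-5))*E)*(-4) = (((-15 + 4*(-8/7))/(-2 - 8/7))*4)*(-4) = (((-15 - 32/7)/(-22/7))*4)*(-4) = (-7/22*(-137/7)*4)*(-4) = ((137/22)*4)*(-4) = (274/11)*(-4) = -1096/11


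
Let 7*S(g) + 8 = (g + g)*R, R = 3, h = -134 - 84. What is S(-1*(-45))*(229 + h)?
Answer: 2882/7 ≈ 411.71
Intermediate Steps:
h = -218
S(g) = -8/7 + 6*g/7 (S(g) = -8/7 + ((g + g)*3)/7 = -8/7 + ((2*g)*3)/7 = -8/7 + (6*g)/7 = -8/7 + 6*g/7)
S(-1*(-45))*(229 + h) = (-8/7 + 6*(-1*(-45))/7)*(229 - 218) = (-8/7 + (6/7)*45)*11 = (-8/7 + 270/7)*11 = (262/7)*11 = 2882/7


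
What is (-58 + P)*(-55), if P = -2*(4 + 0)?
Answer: 3630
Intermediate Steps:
P = -8 (P = -2*4 = -8)
(-58 + P)*(-55) = (-58 - 8)*(-55) = -66*(-55) = 3630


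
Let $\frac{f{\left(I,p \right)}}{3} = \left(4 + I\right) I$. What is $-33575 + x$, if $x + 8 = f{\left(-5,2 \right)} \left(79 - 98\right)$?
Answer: $-33868$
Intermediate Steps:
$f{\left(I,p \right)} = 3 I \left(4 + I\right)$ ($f{\left(I,p \right)} = 3 \left(4 + I\right) I = 3 I \left(4 + I\right)$)
$x = -293$ ($x = -8 + 3 \left(-5\right) \left(4 - 5\right) \left(79 - 98\right) = -8 + 3 \left(-5\right) \left(-1\right) \left(-19\right) = -8 + 15 \left(-19\right) = -8 - 285 = -293$)
$-33575 + x = -33575 - 293 = -33868$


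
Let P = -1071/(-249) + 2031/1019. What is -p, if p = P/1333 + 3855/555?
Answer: -28994170409/4171422217 ≈ -6.9507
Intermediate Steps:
P = 532356/84577 (P = -1071*(-1/249) + 2031*(1/1019) = 357/83 + 2031/1019 = 532356/84577 ≈ 6.2943)
p = 28994170409/4171422217 (p = (532356/84577)/1333 + 3855/555 = (532356/84577)*(1/1333) + 3855*(1/555) = 532356/112741141 + 257/37 = 28994170409/4171422217 ≈ 6.9507)
-p = -1*28994170409/4171422217 = -28994170409/4171422217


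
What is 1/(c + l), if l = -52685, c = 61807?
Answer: 1/9122 ≈ 0.00010963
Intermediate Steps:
1/(c + l) = 1/(61807 - 52685) = 1/9122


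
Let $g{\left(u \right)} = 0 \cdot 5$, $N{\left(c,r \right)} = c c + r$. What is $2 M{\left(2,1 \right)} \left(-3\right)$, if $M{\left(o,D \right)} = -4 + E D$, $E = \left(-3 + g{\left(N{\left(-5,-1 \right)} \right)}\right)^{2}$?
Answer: $-30$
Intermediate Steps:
$N{\left(c,r \right)} = r + c^{2}$ ($N{\left(c,r \right)} = c^{2} + r = r + c^{2}$)
$g{\left(u \right)} = 0$
$E = 9$ ($E = \left(-3 + 0\right)^{2} = \left(-3\right)^{2} = 9$)
$M{\left(o,D \right)} = -4 + 9 D$
$2 M{\left(2,1 \right)} \left(-3\right) = 2 \left(-4 + 9 \cdot 1\right) \left(-3\right) = 2 \left(-4 + 9\right) \left(-3\right) = 2 \cdot 5 \left(-3\right) = 10 \left(-3\right) = -30$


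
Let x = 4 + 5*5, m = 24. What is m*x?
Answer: 696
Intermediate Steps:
x = 29 (x = 4 + 25 = 29)
m*x = 24*29 = 696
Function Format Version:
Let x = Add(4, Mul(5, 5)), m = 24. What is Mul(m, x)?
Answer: 696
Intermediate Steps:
x = 29 (x = Add(4, 25) = 29)
Mul(m, x) = Mul(24, 29) = 696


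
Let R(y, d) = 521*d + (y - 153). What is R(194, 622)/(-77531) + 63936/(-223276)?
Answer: -19330360861/4327702889 ≈ -4.4667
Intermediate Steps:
R(y, d) = -153 + y + 521*d (R(y, d) = 521*d + (-153 + y) = -153 + y + 521*d)
R(194, 622)/(-77531) + 63936/(-223276) = (-153 + 194 + 521*622)/(-77531) + 63936/(-223276) = (-153 + 194 + 324062)*(-1/77531) + 63936*(-1/223276) = 324103*(-1/77531) - 15984/55819 = -324103/77531 - 15984/55819 = -19330360861/4327702889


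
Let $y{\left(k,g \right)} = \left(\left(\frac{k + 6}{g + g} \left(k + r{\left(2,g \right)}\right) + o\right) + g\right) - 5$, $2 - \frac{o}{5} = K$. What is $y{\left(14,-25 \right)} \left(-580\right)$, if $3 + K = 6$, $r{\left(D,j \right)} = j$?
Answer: $17748$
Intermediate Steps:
$K = 3$ ($K = -3 + 6 = 3$)
$o = -5$ ($o = 10 - 15 = -5$)
$y{\left(k,g \right)} = -10 + g + \frac{\left(6 + k\right) \left(g + k\right)}{2 g}$ ($y{\left(k,g \right)} = \left(\left(\frac{k + 6}{g + g} \left(k + g\right) - 5\right) + g\right) - 5 = \left(\left(\frac{6 + k}{2 g} \left(g + k\right) - 5\right) + g\right) - 5 = \left(\left(\frac{\left(6 + k\right) \left(g + k\right)}{2 g} - 5\right) + g\right) - 5 = \left(\left(-5 + \frac{\left(6 + k\right) \left(g + k\right)}{2 g}\right) + g\right) - 5 = \left(-5 + g + \frac{\left(6 + k\right) \left(g + k\right)}{2 g}\right) - 5 = -10 + g + \frac{\left(6 + k\right) \left(g + k\right)}{2 g}$)
$y{\left(14,-25 \right)} \left(-580\right) = \left(-7 - 25 + \frac{1}{2} \cdot 14 + \frac{14^{2}}{2 \left(-25\right)} + 3 \cdot 14 \frac{1}{-25}\right) \left(-580\right) = \left(-7 - 25 + 7 + \frac{1}{2} \left(- \frac{1}{25}\right) 196 + 3 \cdot 14 \left(- \frac{1}{25}\right)\right) \left(-580\right) = \left(-7 - 25 + 7 - \frac{98}{25} - \frac{42}{25}\right) \left(-580\right) = \left(- \frac{153}{5}\right) \left(-580\right) = 17748$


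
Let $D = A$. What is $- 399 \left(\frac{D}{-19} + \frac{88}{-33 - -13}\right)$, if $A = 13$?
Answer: $\frac{10143}{5} \approx 2028.6$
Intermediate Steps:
$D = 13$
$- 399 \left(\frac{D}{-19} + \frac{88}{-33 - -13}\right) = - 399 \left(\frac{13}{-19} + \frac{88}{-33 - -13}\right) = - 399 \left(13 \left(- \frac{1}{19}\right) + \frac{88}{-33 + 13}\right) = - 399 \left(- \frac{13}{19} + \frac{88}{-20}\right) = - 399 \left(- \frac{13}{19} + 88 \left(- \frac{1}{20}\right)\right) = - 399 \left(- \frac{13}{19} - \frac{22}{5}\right) = \left(-399\right) \left(- \frac{483}{95}\right) = \frac{10143}{5}$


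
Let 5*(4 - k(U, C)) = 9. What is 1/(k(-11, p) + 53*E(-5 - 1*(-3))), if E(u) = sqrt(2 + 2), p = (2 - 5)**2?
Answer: 5/541 ≈ 0.0092421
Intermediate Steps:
p = 9 (p = (-3)**2 = 9)
k(U, C) = 11/5 (k(U, C) = 4 - 1/5*9 = 4 - 9/5 = 11/5)
E(u) = 2 (E(u) = sqrt(4) = 2)
1/(k(-11, p) + 53*E(-5 - 1*(-3))) = 1/(11/5 + 53*2) = 1/(11/5 + 106) = 1/(541/5) = 5/541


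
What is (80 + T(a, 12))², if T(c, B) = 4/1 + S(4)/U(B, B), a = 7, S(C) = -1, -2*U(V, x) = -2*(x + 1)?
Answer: 1190281/169 ≈ 7043.1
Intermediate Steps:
U(V, x) = 1 + x (U(V, x) = -(-1)*(x + 1) = -(-1)*(1 + x) = -(-2 - 2*x)/2 = 1 + x)
T(c, B) = 4 - 1/(1 + B) (T(c, B) = 4/1 - 1/(1 + B) = 4*1 - 1/(1 + B) = 4 - 1/(1 + B))
(80 + T(a, 12))² = (80 + (3 + 4*12)/(1 + 12))² = (80 + (3 + 48)/13)² = (80 + (1/13)*51)² = (80 + 51/13)² = (1091/13)² = 1190281/169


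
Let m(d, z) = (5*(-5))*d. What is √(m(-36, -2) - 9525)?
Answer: 5*I*√345 ≈ 92.871*I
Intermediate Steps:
m(d, z) = -25*d
√(m(-36, -2) - 9525) = √(-25*(-36) - 9525) = √(900 - 9525) = √(-8625) = 5*I*√345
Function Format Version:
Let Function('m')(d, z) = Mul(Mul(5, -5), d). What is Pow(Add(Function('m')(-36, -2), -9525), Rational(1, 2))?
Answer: Mul(5, I, Pow(345, Rational(1, 2))) ≈ Mul(92.871, I)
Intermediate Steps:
Function('m')(d, z) = Mul(-25, d)
Pow(Add(Function('m')(-36, -2), -9525), Rational(1, 2)) = Pow(Add(Mul(-25, -36), -9525), Rational(1, 2)) = Pow(Add(900, -9525), Rational(1, 2)) = Pow(-8625, Rational(1, 2)) = Mul(5, I, Pow(345, Rational(1, 2)))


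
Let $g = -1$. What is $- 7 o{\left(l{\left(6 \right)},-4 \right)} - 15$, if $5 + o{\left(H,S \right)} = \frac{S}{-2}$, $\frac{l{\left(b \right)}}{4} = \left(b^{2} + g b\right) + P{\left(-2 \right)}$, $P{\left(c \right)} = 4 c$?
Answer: $6$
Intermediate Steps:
$l{\left(b \right)} = -32 - 4 b + 4 b^{2}$ ($l{\left(b \right)} = 4 \left(\left(b^{2} - b\right) + 4 \left(-2\right)\right) = 4 \left(\left(b^{2} - b\right) - 8\right) = 4 \left(-8 + b^{2} - b\right) = -32 - 4 b + 4 b^{2}$)
$o{\left(H,S \right)} = -5 - \frac{S}{2}$ ($o{\left(H,S \right)} = -5 + \frac{S}{-2} = -5 + S \left(- \frac{1}{2}\right) = -5 - \frac{S}{2}$)
$- 7 o{\left(l{\left(6 \right)},-4 \right)} - 15 = - 7 \left(-5 - -2\right) - 15 = - 7 \left(-5 + 2\right) - 15 = \left(-7\right) \left(-3\right) - 15 = 21 - 15 = 6$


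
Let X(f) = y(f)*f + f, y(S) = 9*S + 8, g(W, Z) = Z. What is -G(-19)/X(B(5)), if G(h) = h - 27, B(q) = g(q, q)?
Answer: 23/135 ≈ 0.17037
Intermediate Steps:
B(q) = q
G(h) = -27 + h
y(S) = 8 + 9*S
X(f) = f + f*(8 + 9*f) (X(f) = (8 + 9*f)*f + f = f*(8 + 9*f) + f = f + f*(8 + 9*f))
-G(-19)/X(B(5)) = -(-27 - 19)/(9*5*(1 + 5)) = -(-46)/(9*5*6) = -(-46)/270 = -1*(-23/135) = 23/135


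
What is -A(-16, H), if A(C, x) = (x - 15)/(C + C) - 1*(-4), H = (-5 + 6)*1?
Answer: -71/16 ≈ -4.4375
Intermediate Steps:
H = 1 (H = 1*1 = 1)
A(C, x) = 4 + (-15 + x)/(2*C) (A(C, x) = (-15 + x)/((2*C)) + 4 = (-15 + x)*(1/(2*C)) + 4 = (-15 + x)/(2*C) + 4 = 4 + (-15 + x)/(2*C))
-A(-16, H) = -(-15 + 1 + 8*(-16))/(2*(-16)) = -(-1)*(-15 + 1 - 128)/(2*16) = -(-1)*(-142)/(2*16) = -1*71/16 = -71/16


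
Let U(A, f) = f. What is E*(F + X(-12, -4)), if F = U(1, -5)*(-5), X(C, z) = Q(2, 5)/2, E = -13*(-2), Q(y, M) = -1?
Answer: 637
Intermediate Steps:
E = 26
X(C, z) = -½ (X(C, z) = -1/2 = -1*½ = -½)
F = 25 (F = -5*(-5) = 25)
E*(F + X(-12, -4)) = 26*(25 - ½) = 26*(49/2) = 637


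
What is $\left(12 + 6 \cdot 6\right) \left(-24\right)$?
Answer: $-1152$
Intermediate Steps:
$\left(12 + 6 \cdot 6\right) \left(-24\right) = \left(12 + 36\right) \left(-24\right) = 48 \left(-24\right) = -1152$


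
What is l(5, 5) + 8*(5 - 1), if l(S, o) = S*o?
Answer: 57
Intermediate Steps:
l(5, 5) + 8*(5 - 1) = 5*5 + 8*(5 - 1) = 25 + 8*4 = 25 + 32 = 57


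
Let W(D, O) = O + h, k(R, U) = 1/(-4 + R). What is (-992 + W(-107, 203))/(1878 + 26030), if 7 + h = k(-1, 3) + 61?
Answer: -919/34885 ≈ -0.026344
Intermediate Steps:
h = 269/5 (h = -7 + (1/(-4 - 1) + 61) = -7 + (1/(-5) + 61) = -7 + (-1/5 + 61) = -7 + 304/5 = 269/5 ≈ 53.800)
W(D, O) = 269/5 + O (W(D, O) = O + 269/5 = 269/5 + O)
(-992 + W(-107, 203))/(1878 + 26030) = (-992 + (269/5 + 203))/(1878 + 26030) = (-992 + 1284/5)/27908 = -3676/5*1/27908 = -919/34885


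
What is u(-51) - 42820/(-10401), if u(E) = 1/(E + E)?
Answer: 1452413/353634 ≈ 4.1071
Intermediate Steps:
u(E) = 1/(2*E)
u(-51) - 42820/(-10401) = (½)/(-51) - 42820/(-10401) = (½)*(-1/51) - 42820*(-1)/10401 = -1/102 - 1*(-42820/10401) = -1/102 + 42820/10401 = 1452413/353634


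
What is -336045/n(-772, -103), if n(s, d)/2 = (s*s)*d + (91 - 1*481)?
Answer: 336045/122773484 ≈ 0.0027371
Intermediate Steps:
n(s, d) = -780 + 2*d*s² (n(s, d) = 2*((s*s)*d + (91 - 1*481)) = 2*(s²*d + (91 - 481)) = 2*(d*s² - 390) = 2*(-390 + d*s²) = -780 + 2*d*s²)
-336045/n(-772, -103) = -336045/(-780 + 2*(-103)*(-772)²) = -336045/(-780 + 2*(-103)*595984) = -336045/(-780 - 122772704) = -336045/(-122773484) = -336045*(-1/122773484) = 336045/122773484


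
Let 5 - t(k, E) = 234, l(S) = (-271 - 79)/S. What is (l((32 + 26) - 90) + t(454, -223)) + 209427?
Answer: 3347343/16 ≈ 2.0921e+5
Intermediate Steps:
l(S) = -350/S
t(k, E) = -229 (t(k, E) = 5 - 1*234 = 5 - 234 = -229)
(l((32 + 26) - 90) + t(454, -223)) + 209427 = (-350/((32 + 26) - 90) - 229) + 209427 = (-350/(58 - 90) - 229) + 209427 = (-350/(-32) - 229) + 209427 = (-350*(-1/32) - 229) + 209427 = (175/16 - 229) + 209427 = -3489/16 + 209427 = 3347343/16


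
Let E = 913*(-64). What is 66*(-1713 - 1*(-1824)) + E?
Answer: -51106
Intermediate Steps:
E = -58432
66*(-1713 - 1*(-1824)) + E = 66*(-1713 - 1*(-1824)) - 58432 = 66*(-1713 + 1824) - 58432 = 66*111 - 58432 = 7326 - 58432 = -51106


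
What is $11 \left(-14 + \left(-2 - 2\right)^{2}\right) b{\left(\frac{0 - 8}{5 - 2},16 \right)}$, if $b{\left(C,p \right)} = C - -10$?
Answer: $\frac{484}{3} \approx 161.33$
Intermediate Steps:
$b{\left(C,p \right)} = 10 + C$ ($b{\left(C,p \right)} = C + 10 = 10 + C$)
$11 \left(-14 + \left(-2 - 2\right)^{2}\right) b{\left(\frac{0 - 8}{5 - 2},16 \right)} = 11 \left(-14 + \left(-2 - 2\right)^{2}\right) \left(10 + \frac{0 - 8}{5 - 2}\right) = 11 \left(-14 + \left(-4\right)^{2}\right) \left(10 - \frac{8}{3}\right) = 11 \left(-14 + 16\right) \left(10 - \frac{8}{3}\right) = 11 \cdot 2 \left(10 - \frac{8}{3}\right) = 22 \cdot \frac{22}{3} = \frac{484}{3}$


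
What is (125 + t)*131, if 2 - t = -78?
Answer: 26855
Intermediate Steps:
t = 80 (t = 2 - 1*(-78) = 2 + 78 = 80)
(125 + t)*131 = (125 + 80)*131 = 205*131 = 26855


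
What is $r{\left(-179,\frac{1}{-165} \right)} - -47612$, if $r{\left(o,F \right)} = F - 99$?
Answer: $\frac{7839644}{165} \approx 47513.0$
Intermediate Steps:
$r{\left(o,F \right)} = -99 + F$
$r{\left(-179,\frac{1}{-165} \right)} - -47612 = \left(-99 + \frac{1}{-165}\right) - -47612 = \left(-99 - \frac{1}{165}\right) + 47612 = - \frac{16336}{165} + 47612 = \frac{7839644}{165}$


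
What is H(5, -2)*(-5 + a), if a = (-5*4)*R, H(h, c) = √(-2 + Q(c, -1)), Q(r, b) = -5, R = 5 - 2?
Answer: -65*I*√7 ≈ -171.97*I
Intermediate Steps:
R = 3
H(h, c) = I*√7 (H(h, c) = √(-2 - 5) = √(-7) = I*√7)
a = -60 (a = -5*4*3 = -20*3 = -60)
H(5, -2)*(-5 + a) = (I*√7)*(-5 - 60) = (I*√7)*(-65) = -65*I*√7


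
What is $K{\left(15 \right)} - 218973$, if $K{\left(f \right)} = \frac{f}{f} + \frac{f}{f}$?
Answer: $-218971$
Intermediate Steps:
$K{\left(f \right)} = 2$ ($K{\left(f \right)} = 1 + 1 = 2$)
$K{\left(15 \right)} - 218973 = 2 - 218973 = -218971$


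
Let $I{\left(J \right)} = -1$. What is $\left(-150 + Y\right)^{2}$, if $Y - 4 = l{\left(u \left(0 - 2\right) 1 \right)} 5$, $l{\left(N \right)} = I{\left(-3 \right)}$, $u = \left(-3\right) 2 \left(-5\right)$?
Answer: $22801$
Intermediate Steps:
$u = 30$ ($u = \left(-6\right) \left(-5\right) = 30$)
$l{\left(N \right)} = -1$
$Y = -1$ ($Y = 4 - 5 = -1$)
$\left(-150 + Y\right)^{2} = \left(-150 - 1\right)^{2} = \left(-151\right)^{2} = 22801$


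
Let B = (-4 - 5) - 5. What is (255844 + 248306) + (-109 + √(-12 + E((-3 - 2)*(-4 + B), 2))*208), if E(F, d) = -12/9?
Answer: 504041 + 416*I*√30/3 ≈ 5.0404e+5 + 759.51*I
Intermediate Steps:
B = -14 (B = -9 - 5 = -14)
E(F, d) = -4/3 (E(F, d) = -12*⅑ = -4/3)
(255844 + 248306) + (-109 + √(-12 + E((-3 - 2)*(-4 + B), 2))*208) = (255844 + 248306) + (-109 + √(-12 - 4/3)*208) = 504150 + (-109 + √(-40/3)*208) = 504150 + (-109 + (2*I*√30/3)*208) = 504150 + (-109 + 416*I*√30/3) = 504041 + 416*I*√30/3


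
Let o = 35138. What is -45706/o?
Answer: -22853/17569 ≈ -1.3008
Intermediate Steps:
-45706/o = -45706/35138 = -45706*1/35138 = -22853/17569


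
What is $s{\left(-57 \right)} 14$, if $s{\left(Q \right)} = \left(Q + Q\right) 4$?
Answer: $-6384$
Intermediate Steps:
$s{\left(Q \right)} = 8 Q$ ($s{\left(Q \right)} = 2 Q 4 = 8 Q$)
$s{\left(-57 \right)} 14 = 8 \left(-57\right) 14 = \left(-456\right) 14 = -6384$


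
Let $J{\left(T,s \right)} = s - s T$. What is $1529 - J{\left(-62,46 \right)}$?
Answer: $-1369$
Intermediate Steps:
$J{\left(T,s \right)} = s - T s$
$1529 - J{\left(-62,46 \right)} = 1529 - 46 \left(1 - -62\right) = 1529 - 46 \left(1 + 62\right) = 1529 - 46 \cdot 63 = 1529 - 2898 = -1369$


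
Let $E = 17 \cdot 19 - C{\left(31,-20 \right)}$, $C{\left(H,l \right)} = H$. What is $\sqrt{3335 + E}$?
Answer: $3 \sqrt{403} \approx 60.225$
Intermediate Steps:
$E = 292$ ($E = 17 \cdot 19 - 31 = 323 - 31 = 292$)
$\sqrt{3335 + E} = \sqrt{3335 + 292} = \sqrt{3627} = 3 \sqrt{403}$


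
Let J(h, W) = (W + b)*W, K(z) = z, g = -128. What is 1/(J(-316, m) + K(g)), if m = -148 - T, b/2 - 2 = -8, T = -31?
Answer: 1/14965 ≈ 6.6823e-5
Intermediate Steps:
b = -12 (b = 4 + 2*(-8) = 4 - 16 = -12)
m = -117 (m = -148 - 1*(-31) = -148 + 31 = -117)
J(h, W) = W*(-12 + W) (J(h, W) = (W - 12)*W = (-12 + W)*W = W*(-12 + W))
1/(J(-316, m) + K(g)) = 1/(-117*(-12 - 117) - 128) = 1/(-117*(-129) - 128) = 1/(15093 - 128) = 1/14965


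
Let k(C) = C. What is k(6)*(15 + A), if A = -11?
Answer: 24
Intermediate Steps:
k(6)*(15 + A) = 6*(15 - 11) = 6*4 = 24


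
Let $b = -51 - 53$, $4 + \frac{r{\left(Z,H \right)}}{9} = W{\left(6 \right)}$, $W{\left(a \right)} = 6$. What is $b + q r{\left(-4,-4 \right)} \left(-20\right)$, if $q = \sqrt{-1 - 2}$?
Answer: $-104 - 360 i \sqrt{3} \approx -104.0 - 623.54 i$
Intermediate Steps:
$r{\left(Z,H \right)} = 18$ ($r{\left(Z,H \right)} = -36 + 9 \cdot 6 = -36 + 54 = 18$)
$q = i \sqrt{3}$ ($q = \sqrt{-3} = i \sqrt{3} \approx 1.732 i$)
$b = -104$ ($b = -51 - 53 = -104$)
$b + q r{\left(-4,-4 \right)} \left(-20\right) = -104 + i \sqrt{3} \cdot 18 \left(-20\right) = -104 + 18 i \sqrt{3} \left(-20\right) = -104 - 360 i \sqrt{3}$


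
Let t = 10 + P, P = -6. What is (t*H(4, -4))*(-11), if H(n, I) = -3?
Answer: 132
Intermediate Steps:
t = 4 (t = 10 - 6 = 4)
(t*H(4, -4))*(-11) = (4*(-3))*(-11) = -12*(-11) = 132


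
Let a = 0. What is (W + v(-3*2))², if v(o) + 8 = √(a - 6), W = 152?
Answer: (144 + I*√6)² ≈ 20730.0 + 705.45*I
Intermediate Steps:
v(o) = -8 + I*√6 (v(o) = -8 + √(0 - 6) = -8 + √(-6) = -8 + I*√6)
(W + v(-3*2))² = (152 + (-8 + I*√6))² = (144 + I*√6)²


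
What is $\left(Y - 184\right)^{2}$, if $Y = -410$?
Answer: $352836$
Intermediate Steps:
$\left(Y - 184\right)^{2} = \left(-410 - 184\right)^{2} = \left(-594\right)^{2} = 352836$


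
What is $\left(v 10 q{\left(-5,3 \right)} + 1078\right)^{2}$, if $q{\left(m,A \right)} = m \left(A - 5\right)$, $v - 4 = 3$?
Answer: $3161284$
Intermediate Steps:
$v = 7$ ($v = 4 + 3 = 7$)
$q{\left(m,A \right)} = m \left(-5 + A\right)$
$\left(v 10 q{\left(-5,3 \right)} + 1078\right)^{2} = \left(7 \cdot 10 \left(- 5 \left(-5 + 3\right)\right) + 1078\right)^{2} = \left(70 \left(\left(-5\right) \left(-2\right)\right) + 1078\right)^{2} = \left(70 \cdot 10 + 1078\right)^{2} = \left(700 + 1078\right)^{2} = 1778^{2} = 3161284$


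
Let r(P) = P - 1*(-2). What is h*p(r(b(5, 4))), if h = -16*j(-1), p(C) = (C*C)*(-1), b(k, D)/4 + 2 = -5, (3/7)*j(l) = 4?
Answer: 302848/3 ≈ 1.0095e+5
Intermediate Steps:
j(l) = 28/3 (j(l) = (7/3)*4 = 28/3)
b(k, D) = -28 (b(k, D) = -8 + 4*(-5) = -8 - 20 = -28)
r(P) = 2 + P (r(P) = P + 2 = 2 + P)
p(C) = -C**2 (p(C) = C**2*(-1) = -C**2)
h = -448/3 (h = -16*28/3 = -448/3 ≈ -149.33)
h*p(r(b(5, 4))) = -(-448)*(2 - 28)**2/3 = -(-448)*(-26)**2/3 = -(-448)*676/3 = -448/3*(-676) = 302848/3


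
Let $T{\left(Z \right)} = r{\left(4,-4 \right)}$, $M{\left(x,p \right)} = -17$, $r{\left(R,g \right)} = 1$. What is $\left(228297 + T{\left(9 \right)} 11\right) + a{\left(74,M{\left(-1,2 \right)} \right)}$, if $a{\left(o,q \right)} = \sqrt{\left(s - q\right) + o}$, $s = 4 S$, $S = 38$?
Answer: $228308 + 9 \sqrt{3} \approx 2.2832 \cdot 10^{5}$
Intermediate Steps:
$s = 152$ ($s = 4 \cdot 38 = 152$)
$T{\left(Z \right)} = 1$
$a{\left(o,q \right)} = \sqrt{152 + o - q}$ ($a{\left(o,q \right)} = \sqrt{\left(152 - q\right) + o} = \sqrt{152 + o - q}$)
$\left(228297 + T{\left(9 \right)} 11\right) + a{\left(74,M{\left(-1,2 \right)} \right)} = \left(228297 + 1 \cdot 11\right) + \sqrt{152 + 74 - -17} = \left(228297 + 11\right) + \sqrt{152 + 74 + 17} = 228308 + \sqrt{243} = 228308 + 9 \sqrt{3}$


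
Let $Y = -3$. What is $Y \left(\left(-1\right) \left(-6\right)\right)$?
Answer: $-18$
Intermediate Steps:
$Y \left(\left(-1\right) \left(-6\right)\right) = - 3 \left(\left(-1\right) \left(-6\right)\right) = \left(-3\right) 6 = -18$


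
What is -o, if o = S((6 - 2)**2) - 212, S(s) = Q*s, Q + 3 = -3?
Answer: 308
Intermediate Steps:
Q = -6 (Q = -3 - 3 = -6)
S(s) = -6*s
o = -308 (o = -6*(6 - 2)**2 - 212 = -6*4**2 - 212 = -6*16 - 212 = -96 - 212 = -308)
-o = -1*(-308) = 308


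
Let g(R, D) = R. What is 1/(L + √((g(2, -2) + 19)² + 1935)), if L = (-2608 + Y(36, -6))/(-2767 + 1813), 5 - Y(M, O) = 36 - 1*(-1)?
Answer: -795/680387 + 75843*√66/29937028 ≈ 0.019413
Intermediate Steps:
Y(M, O) = -32 (Y(M, O) = 5 - (36 - 1*(-1)) = 5 - (36 + 1) = 5 - 1*37 = 5 - 37 = -32)
L = 440/159 (L = (-2608 - 32)/(-2767 + 1813) = -2640/(-954) = -2640*(-1/954) = 440/159 ≈ 2.7673)
1/(L + √((g(2, -2) + 19)² + 1935)) = 1/(440/159 + √((2 + 19)² + 1935)) = 1/(440/159 + √(21² + 1935)) = 1/(440/159 + √(441 + 1935)) = 1/(440/159 + √2376) = 1/(440/159 + 6*√66)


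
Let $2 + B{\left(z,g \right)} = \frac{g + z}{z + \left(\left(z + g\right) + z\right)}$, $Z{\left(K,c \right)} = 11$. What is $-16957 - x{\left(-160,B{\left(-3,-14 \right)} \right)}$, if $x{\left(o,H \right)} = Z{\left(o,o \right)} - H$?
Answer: $- \frac{390293}{23} \approx -16969.0$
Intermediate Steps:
$B{\left(z,g \right)} = -2 + \frac{g + z}{g + 3 z}$ ($B{\left(z,g \right)} = -2 + \frac{g + z}{z + \left(\left(z + g\right) + z\right)} = -2 + \frac{g + z}{z + \left(\left(g + z\right) + z\right)} = -2 + \frac{g + z}{z + \left(g + 2 z\right)} = -2 + \frac{g + z}{g + 3 z}$)
$x{\left(o,H \right)} = 11 - H$
$-16957 - x{\left(-160,B{\left(-3,-14 \right)} \right)} = -16957 - \left(11 - \frac{\left(-1\right) \left(-14\right) - -15}{-14 + 3 \left(-3\right)}\right) = -16957 - \left(11 - \frac{14 + 15}{-14 - 9}\right) = -16957 - \left(11 - \frac{1}{-23} \cdot 29\right) = -16957 - \left(11 - \left(- \frac{1}{23}\right) 29\right) = -16957 - \left(11 - - \frac{29}{23}\right) = -16957 - \left(11 + \frac{29}{23}\right) = -16957 - \frac{282}{23} = - \frac{390293}{23}$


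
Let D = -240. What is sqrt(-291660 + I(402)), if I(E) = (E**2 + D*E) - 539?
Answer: 5*I*sqrt(9083) ≈ 476.52*I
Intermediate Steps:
I(E) = -539 + E**2 - 240*E (I(E) = (E**2 - 240*E) - 539 = -539 + E**2 - 240*E)
sqrt(-291660 + I(402)) = sqrt(-291660 + (-539 + 402**2 - 240*402)) = sqrt(-291660 + (-539 + 161604 - 96480)) = sqrt(-291660 + 64585) = sqrt(-227075) = 5*I*sqrt(9083)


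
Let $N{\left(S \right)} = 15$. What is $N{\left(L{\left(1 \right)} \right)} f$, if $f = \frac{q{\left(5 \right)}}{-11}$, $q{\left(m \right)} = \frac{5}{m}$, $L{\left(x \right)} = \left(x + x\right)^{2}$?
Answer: $- \frac{15}{11} \approx -1.3636$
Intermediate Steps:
$L{\left(x \right)} = 4 x^{2}$ ($L{\left(x \right)} = \left(2 x\right)^{2} = 4 x^{2}$)
$f = - \frac{1}{11}$ ($f = \frac{5 \cdot \frac{1}{5}}{-11} = 5 \cdot \frac{1}{5} \left(- \frac{1}{11}\right) = 1 \left(- \frac{1}{11}\right) = - \frac{1}{11} \approx -0.090909$)
$N{\left(L{\left(1 \right)} \right)} f = 15 \left(- \frac{1}{11}\right) = - \frac{15}{11}$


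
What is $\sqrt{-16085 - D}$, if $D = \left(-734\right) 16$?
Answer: $i \sqrt{4341} \approx 65.886 i$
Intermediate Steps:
$D = -11744$
$\sqrt{-16085 - D} = \sqrt{-16085 - -11744} = \sqrt{-16085 + 11744} = \sqrt{-4341} = i \sqrt{4341}$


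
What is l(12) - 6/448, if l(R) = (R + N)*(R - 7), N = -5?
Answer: 7837/224 ≈ 34.987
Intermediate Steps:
l(R) = (-7 + R)*(-5 + R) (l(R) = (R - 5)*(R - 7) = (-5 + R)*(-7 + R) = (-7 + R)*(-5 + R))
l(12) - 6/448 = (35 + 12² - 12*12) - 6/448 = (35 + 144 - 144) - 6*1/448 = 35 - 3/224 = 7837/224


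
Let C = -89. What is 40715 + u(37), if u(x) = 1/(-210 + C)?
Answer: 12173784/299 ≈ 40715.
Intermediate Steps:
u(x) = -1/299 (u(x) = 1/(-210 - 89) = 1/(-299) = -1/299)
40715 + u(37) = 40715 - 1/299 = 12173784/299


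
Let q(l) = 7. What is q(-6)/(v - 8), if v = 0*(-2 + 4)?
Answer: -7/8 ≈ -0.87500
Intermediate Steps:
v = 0 (v = 0*2 = 0)
q(-6)/(v - 8) = 7/(0 - 8) = 7/(-8) = -⅛*7 = -7/8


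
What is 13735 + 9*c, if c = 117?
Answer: 14788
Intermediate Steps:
13735 + 9*c = 13735 + 9*117 = 13735 + 1053 = 14788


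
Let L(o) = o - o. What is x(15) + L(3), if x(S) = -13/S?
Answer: -13/15 ≈ -0.86667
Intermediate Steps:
L(o) = 0
x(15) + L(3) = -13/15 + 0 = -13/15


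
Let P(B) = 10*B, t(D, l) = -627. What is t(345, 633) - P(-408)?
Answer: 3453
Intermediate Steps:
t(345, 633) - P(-408) = -627 - 10*(-408) = -627 - 1*(-4080) = -627 + 4080 = 3453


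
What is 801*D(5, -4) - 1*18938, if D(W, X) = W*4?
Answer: -2918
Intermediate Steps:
D(W, X) = 4*W
801*D(5, -4) - 1*18938 = 801*(4*5) - 1*18938 = 801*20 - 18938 = 16020 - 18938 = -2918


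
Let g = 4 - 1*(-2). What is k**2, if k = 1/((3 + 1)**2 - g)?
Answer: 1/100 ≈ 0.010000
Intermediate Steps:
g = 6 (g = 4 + 2 = 6)
k = 1/10 (k = 1/((3 + 1)**2 - 1*6) = 1/(4**2 - 6) = 1/(16 - 6) = 1/10 ≈ 0.10000)
k**2 = (1/10)**2 = 1/100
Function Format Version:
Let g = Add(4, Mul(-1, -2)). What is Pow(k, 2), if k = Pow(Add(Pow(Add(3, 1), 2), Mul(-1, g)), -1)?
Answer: Rational(1, 100) ≈ 0.010000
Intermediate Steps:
g = 6 (g = Add(4, 2) = 6)
k = Rational(1, 10) (k = Pow(Add(Pow(Add(3, 1), 2), Mul(-1, 6)), -1) = Pow(Add(Pow(4, 2), -6), -1) = Pow(Add(16, -6), -1) = Pow(10, -1) = Rational(1, 10) ≈ 0.10000)
Pow(k, 2) = Pow(Rational(1, 10), 2) = Rational(1, 100)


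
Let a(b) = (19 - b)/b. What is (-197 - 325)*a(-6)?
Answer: 2175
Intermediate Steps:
a(b) = (19 - b)/b
(-197 - 325)*a(-6) = (-197 - 325)*((19 - 1*(-6))/(-6)) = -(-87)*(19 + 6) = -(-87)*25 = -522*(-25/6) = 2175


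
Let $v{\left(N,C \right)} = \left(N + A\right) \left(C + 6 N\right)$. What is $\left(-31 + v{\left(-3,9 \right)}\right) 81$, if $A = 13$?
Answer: $-9801$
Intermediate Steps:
$v{\left(N,C \right)} = \left(13 + N\right) \left(C + 6 N\right)$ ($v{\left(N,C \right)} = \left(N + 13\right) \left(C + 6 N\right) = \left(13 + N\right) \left(C + 6 N\right)$)
$\left(-31 + v{\left(-3,9 \right)}\right) 81 = \left(-31 + \left(6 \left(-3\right)^{2} + 13 \cdot 9 + 78 \left(-3\right) + 9 \left(-3\right)\right)\right) 81 = \left(-31 + \left(6 \cdot 9 + 117 - 234 - 27\right)\right) 81 = \left(-31 + \left(54 + 117 - 234 - 27\right)\right) 81 = \left(-31 - 90\right) 81 = \left(-121\right) 81 = -9801$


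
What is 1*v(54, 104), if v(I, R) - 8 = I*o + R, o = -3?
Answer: -50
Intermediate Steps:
v(I, R) = 8 + R - 3*I (v(I, R) = 8 + (I*(-3) + R) = 8 + (-3*I + R) = 8 + (R - 3*I) = 8 + R - 3*I)
1*v(54, 104) = 1*(8 + 104 - 3*54) = 1*(8 + 104 - 162) = 1*(-50) = -50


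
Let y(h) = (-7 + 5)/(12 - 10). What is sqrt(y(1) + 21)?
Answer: 2*sqrt(5) ≈ 4.4721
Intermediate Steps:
y(h) = -1 (y(h) = -2/2 = -2*1/2 = -1)
sqrt(y(1) + 21) = sqrt(-1 + 21) = sqrt(20) = 2*sqrt(5)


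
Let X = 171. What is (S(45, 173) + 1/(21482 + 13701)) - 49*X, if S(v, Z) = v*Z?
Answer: -20898701/35183 ≈ -594.00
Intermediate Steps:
S(v, Z) = Z*v
(S(45, 173) + 1/(21482 + 13701)) - 49*X = (173*45 + 1/(21482 + 13701)) - 49*171 = (7785 + 1/35183) - 8379 = 273899656/35183 - 8379 = -20898701/35183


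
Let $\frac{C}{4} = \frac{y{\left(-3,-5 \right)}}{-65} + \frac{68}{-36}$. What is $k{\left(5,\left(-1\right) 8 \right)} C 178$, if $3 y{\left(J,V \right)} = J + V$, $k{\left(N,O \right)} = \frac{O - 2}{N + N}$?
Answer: $\frac{769672}{585} \approx 1315.7$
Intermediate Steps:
$k{\left(N,O \right)} = \frac{-2 + O}{2 N}$
$y{\left(J,V \right)} = \frac{J}{3} + \frac{V}{3}$ ($y{\left(J,V \right)} = \frac{J + V}{3} = \frac{J}{3} + \frac{V}{3}$)
$C = - \frac{4324}{585}$ ($C = 4 \left(\frac{\frac{1}{3} \left(-3\right) + \frac{1}{3} \left(-5\right)}{-65} + \frac{68}{-36}\right) = 4 \left(\left(-1 - \frac{5}{3}\right) \left(- \frac{1}{65}\right) + 68 \left(- \frac{1}{36}\right)\right) = 4 \left(\left(- \frac{8}{3}\right) \left(- \frac{1}{65}\right) - \frac{17}{9}\right) = 4 \left(\frac{8}{195} - \frac{17}{9}\right) = 4 \left(- \frac{1081}{585}\right) = - \frac{4324}{585} \approx -7.3914$)
$k{\left(5,\left(-1\right) 8 \right)} C 178 = \frac{-2 - 8}{2 \cdot 5} \left(- \frac{4324}{585}\right) 178 = \frac{1}{2} \cdot \frac{1}{5} \left(-2 - 8\right) \left(- \frac{4324}{585}\right) 178 = \frac{1}{2} \cdot \frac{1}{5} \left(-10\right) \left(- \frac{4324}{585}\right) 178 = \left(-1\right) \left(- \frac{4324}{585}\right) 178 = \frac{4324}{585} \cdot 178 = \frac{769672}{585}$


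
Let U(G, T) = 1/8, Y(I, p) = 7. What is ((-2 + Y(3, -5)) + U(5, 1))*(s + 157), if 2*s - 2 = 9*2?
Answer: 6847/8 ≈ 855.88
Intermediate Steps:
U(G, T) = ⅛
s = 10 (s = 1 + (9*2)/2 = 1 + (½)*18 = 1 + 9 = 10)
((-2 + Y(3, -5)) + U(5, 1))*(s + 157) = ((-2 + 7) + ⅛)*(10 + 157) = (5 + ⅛)*167 = (41/8)*167 = 6847/8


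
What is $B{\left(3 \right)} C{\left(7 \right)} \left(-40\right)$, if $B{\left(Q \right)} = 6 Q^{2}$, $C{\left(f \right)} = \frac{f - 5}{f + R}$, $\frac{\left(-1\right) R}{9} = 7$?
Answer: $\frac{540}{7} \approx 77.143$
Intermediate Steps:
$R = -63$ ($R = \left(-9\right) 7 = -63$)
$C{\left(f \right)} = \frac{-5 + f}{-63 + f}$ ($C{\left(f \right)} = \frac{f - 5}{f - 63} = \frac{-5 + f}{-63 + f}$)
$B{\left(3 \right)} C{\left(7 \right)} \left(-40\right) = 6 \cdot 3^{2} \frac{-5 + 7}{-63 + 7} \left(-40\right) = 6 \cdot 9 \frac{1}{-56} \cdot 2 \left(-40\right) = 54 \left(\left(- \frac{1}{56}\right) 2\right) \left(-40\right) = 54 \left(- \frac{1}{28}\right) \left(-40\right) = \left(- \frac{27}{14}\right) \left(-40\right) = \frac{540}{7}$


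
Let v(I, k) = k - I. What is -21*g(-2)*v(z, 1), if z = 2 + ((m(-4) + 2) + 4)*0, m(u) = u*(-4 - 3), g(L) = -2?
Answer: -42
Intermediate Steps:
m(u) = -7*u (m(u) = u*(-7) = -7*u)
z = 2 (z = 2 + ((-7*(-4) + 2) + 4)*0 = 2 + ((28 + 2) + 4)*0 = 2 + (30 + 4)*0 = 2 + 34*0 = 2 + 0 = 2)
-21*g(-2)*v(z, 1) = -21*(-2)*(1 - 1*2) = -(-42)*(1 - 2) = -(-42)*(-1) = -1*42 = -42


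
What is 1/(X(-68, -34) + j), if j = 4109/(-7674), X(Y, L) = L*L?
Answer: 7674/8867035 ≈ 0.00086545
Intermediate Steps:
X(Y, L) = L²
j = -4109/7674 (j = 4109*(-1/7674) = -4109/7674 ≈ -0.53544)
1/(X(-68, -34) + j) = 1/((-34)² - 4109/7674) = 1/(1156 - 4109/7674) = 1/(8867035/7674) = 7674/8867035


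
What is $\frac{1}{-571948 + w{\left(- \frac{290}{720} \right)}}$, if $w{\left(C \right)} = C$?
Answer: $- \frac{72}{41180285} \approx -1.7484 \cdot 10^{-6}$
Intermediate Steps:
$\frac{1}{-571948 + w{\left(- \frac{290}{720} \right)}} = \frac{1}{-571948 - \frac{290}{720}} = \frac{1}{-571948 - \frac{29}{72}} = \frac{1}{- \frac{41180285}{72}} = - \frac{72}{41180285}$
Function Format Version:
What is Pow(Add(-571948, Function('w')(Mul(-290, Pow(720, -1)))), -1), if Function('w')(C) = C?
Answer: Rational(-72, 41180285) ≈ -1.7484e-6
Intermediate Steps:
Pow(Add(-571948, Function('w')(Mul(-290, Pow(720, -1)))), -1) = Pow(Add(-571948, Mul(-290, Pow(720, -1))), -1) = Pow(Add(-571948, Mul(-290, Rational(1, 720))), -1) = Pow(Add(-571948, Rational(-29, 72)), -1) = Pow(Rational(-41180285, 72), -1) = Rational(-72, 41180285)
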